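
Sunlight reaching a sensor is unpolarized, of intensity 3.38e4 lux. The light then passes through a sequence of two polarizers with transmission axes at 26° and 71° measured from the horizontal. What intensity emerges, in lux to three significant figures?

I ≈ 8450 lux

Unpolarized light through the first polarizer → I₁ = 3.38e4 lux/2 = 1.69e+04 lux, polarized at 26°.
I₂ = I₁ · cos²(45°) = 1.69e+04 · 0.5 = 8450 lux.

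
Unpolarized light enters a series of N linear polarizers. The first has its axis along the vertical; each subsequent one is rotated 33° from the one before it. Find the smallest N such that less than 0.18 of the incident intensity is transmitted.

N = 4

First polarizer halves the unpolarized light: factor 1/2.
Each further stage multiplies by cos²(33°) = 0.7034.
After N polarizers: T = 0.5·0.7034^(N−1). Require T < 0.18 ⇒ N−1 > ln(0.18/0.5)/ln(0.7034) = 2.90, so N−1 ≥ 3 and N = 4.
Check: N=4 gives T = 0.174 < 0.18; N=3 gives T = 0.2474.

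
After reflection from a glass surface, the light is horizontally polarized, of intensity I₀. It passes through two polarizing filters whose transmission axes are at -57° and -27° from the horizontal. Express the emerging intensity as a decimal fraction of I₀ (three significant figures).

≈ 0.222 I₀

I₁ = I₀ cos²(-57° − 0°) = I₀ cos²(57°) = 0.2966 I₀.
I₂ = I₁ cos²(-27° + 57°) = 0.2966 I₀ · cos²(30°) = 0.2225 I₀.
Transmitted fraction = 0.2225.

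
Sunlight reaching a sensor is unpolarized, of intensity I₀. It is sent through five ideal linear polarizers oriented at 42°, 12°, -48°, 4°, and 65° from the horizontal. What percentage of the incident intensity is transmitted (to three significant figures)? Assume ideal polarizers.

≈ 0.835%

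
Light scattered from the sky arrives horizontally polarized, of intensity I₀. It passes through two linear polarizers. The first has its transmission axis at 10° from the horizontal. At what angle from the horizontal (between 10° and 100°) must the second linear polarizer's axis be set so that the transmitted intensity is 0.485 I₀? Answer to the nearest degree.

θ ≈ 55°

By Malus's law, I₁ = I₀ cos²(10° − 0°) = I₀ cos²(10°) = 0.9698 I₀.
Need I₂/I₀ = 0.485, so cos²(θ − 10°) = 0.485 / 0.9698 = 0.5001.
θ − 10° = arccos(√0.5001) = 45.0°, giving θ ≈ 10 + 45.0 = 55.0°.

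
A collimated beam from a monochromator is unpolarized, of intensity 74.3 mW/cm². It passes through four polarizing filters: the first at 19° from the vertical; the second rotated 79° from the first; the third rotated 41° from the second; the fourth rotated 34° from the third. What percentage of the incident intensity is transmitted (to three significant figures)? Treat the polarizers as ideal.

Unpolarized light through the first polarizer → I₁ = 74.3 mW/cm²/2 = 37.15 mW/cm², polarized at 19°.
I₂ = I₁ · cos²(79°) = 37.15 · 0.03641 = 1.353 mW/cm².
I₃ = I₂ · cos²(41°) = 1.353 · 0.5696 = 0.7704 mW/cm².
I₄ = I₃ · cos²(34°) = 0.7704 · 0.6873 = 0.5295 mW/cm².
That is 0.7126% of the incident intensity.

≈ 0.713%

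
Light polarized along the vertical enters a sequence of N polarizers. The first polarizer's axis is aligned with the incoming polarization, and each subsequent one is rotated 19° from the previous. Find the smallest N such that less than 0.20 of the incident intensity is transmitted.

N = 16

First polarizer is aligned with the polarization: full transmission.
Each further stage multiplies by cos²(19°) = 0.894.
After N polarizers: T = 0.894^(N−1). Require T < 0.20 ⇒ N−1 > ln(0.20)/ln(0.894) = 14.36, so N−1 ≥ 15 and N = 16.
Check: N=16 gives T = 0.1863 < 0.20; N=15 gives T = 0.2083.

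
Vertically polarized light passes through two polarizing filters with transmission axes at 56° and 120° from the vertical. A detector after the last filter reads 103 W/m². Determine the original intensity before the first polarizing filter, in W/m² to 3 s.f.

I₀ ≈ 1710 W/m²

I₁ = I₀ cos²(56° − 0°) = I₀ cos²(56°) = 0.3127 I₀.
I₂ = I₁ cos²(120° − 56°) = 0.3127 I₀ · cos²(64°) = 0.06009 I₀.
So 103 W/m² = 0.06009 I₀, giving I₀ = 103/0.06009 = 1714 W/m².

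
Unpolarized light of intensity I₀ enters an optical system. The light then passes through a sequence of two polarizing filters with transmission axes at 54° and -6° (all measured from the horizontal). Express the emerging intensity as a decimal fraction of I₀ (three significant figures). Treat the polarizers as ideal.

Unpolarized light through the first polarizer → I₁ = ½ I₀, now polarized at 54°.
I₂ = I₁ cos²(-6° − 54°) = 0.5 I₀ · cos²(60°) = 0.125 I₀.
Transmitted fraction = 0.125.

≈ 0.125 I₀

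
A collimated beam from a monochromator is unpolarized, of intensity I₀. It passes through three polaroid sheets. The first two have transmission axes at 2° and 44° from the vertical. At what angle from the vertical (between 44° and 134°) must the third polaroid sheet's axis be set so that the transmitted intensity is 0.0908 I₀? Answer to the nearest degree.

θ ≈ 99°

Unpolarized light through the first polarizer → I₁ = ½ I₀, now polarized at 2°.
I₂ = I₁ cos²(44° − 2°) = 0.5 I₀ · cos²(42°) = 0.2761 I₀.
Need I₃/I₀ = 0.0908, so cos²(θ − 44°) = 0.0908 / 0.2761 = 0.3288.
θ − 44° = arccos(√0.3288) = 55.0°, giving θ ≈ 44 + 55.0 = 99.0°.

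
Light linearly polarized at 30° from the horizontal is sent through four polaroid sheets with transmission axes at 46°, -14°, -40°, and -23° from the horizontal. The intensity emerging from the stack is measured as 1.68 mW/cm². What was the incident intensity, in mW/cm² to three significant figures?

I₀ ≈ 9.84 mW/cm²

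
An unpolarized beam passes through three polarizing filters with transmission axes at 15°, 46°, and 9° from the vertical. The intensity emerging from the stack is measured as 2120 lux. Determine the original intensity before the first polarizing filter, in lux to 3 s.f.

Unpolarized light through the first polarizer → I₁ = ½ I₀, now polarized at 15°.
I₂ = I₁ cos²(46° − 15°) = 0.5 I₀ · cos²(31°) = 0.3674 I₀.
I₃ = I₂ cos²(9° − 46°) = 0.3674 I₀ · cos²(37°) = 0.2343 I₀.
So 2120 lux = 0.2343 I₀, giving I₀ = 2120/0.2343 = 9048 lux.

I₀ ≈ 9050 lux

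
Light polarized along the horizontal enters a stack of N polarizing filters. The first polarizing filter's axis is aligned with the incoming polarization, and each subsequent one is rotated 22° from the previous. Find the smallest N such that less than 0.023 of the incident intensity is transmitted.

N = 26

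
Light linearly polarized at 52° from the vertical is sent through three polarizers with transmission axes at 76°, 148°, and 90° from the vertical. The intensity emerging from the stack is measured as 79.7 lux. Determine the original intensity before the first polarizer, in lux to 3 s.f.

I₀ ≈ 3560 lux

I₁ = I₀ cos²(76° − 52°) = I₀ cos²(24°) = 0.8346 I₀.
I₂ = I₁ cos²(148° − 76°) = 0.8346 I₀ · cos²(72°) = 0.07969 I₀.
I₃ = I₂ cos²(90° − 148°) = 0.07969 I₀ · cos²(58°) = 0.02238 I₀.
So 79.7 lux = 0.02238 I₀, giving I₀ = 79.7/0.02238 = 3561 lux.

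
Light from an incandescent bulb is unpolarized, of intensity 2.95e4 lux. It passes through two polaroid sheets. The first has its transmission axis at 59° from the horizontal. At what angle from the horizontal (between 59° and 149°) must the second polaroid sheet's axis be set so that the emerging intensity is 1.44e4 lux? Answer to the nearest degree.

Unpolarized light through the first polarizer → I₁ = ½ I₀, now polarized at 59°.
Target fraction: 1.44e4 / 2.95e4 lux = 0.4881 of I₀.
Need I₂/I₀ = 0.4881, so cos²(θ − 59°) = 0.4881 / 0.5 = 0.9763.
θ − 59° = arccos(√0.9763) = 8.9°, giving θ ≈ 59 + 8.9 = 67.9°.

θ ≈ 68°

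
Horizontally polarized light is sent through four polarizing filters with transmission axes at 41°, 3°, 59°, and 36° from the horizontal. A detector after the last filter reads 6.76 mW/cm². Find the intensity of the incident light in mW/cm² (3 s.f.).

I₀ ≈ 72.1 mW/cm²

By Malus's law, I₁ = I₀ cos²(41° − 0°) = I₀ cos²(41°) = 0.5696 I₀.
I₂ = I₁ cos²(3° − 41°) = 0.5696 I₀ · cos²(38°) = 0.3537 I₀.
I₃ = I₂ cos²(59° − 3°) = 0.3537 I₀ · cos²(56°) = 0.1106 I₀.
I₄ = I₃ cos²(36° − 59°) = 0.1106 I₀ · cos²(23°) = 0.09371 I₀.
So 6.76 mW/cm² = 0.09371 I₀, giving I₀ = 6.76/0.09371 = 72.14 mW/cm².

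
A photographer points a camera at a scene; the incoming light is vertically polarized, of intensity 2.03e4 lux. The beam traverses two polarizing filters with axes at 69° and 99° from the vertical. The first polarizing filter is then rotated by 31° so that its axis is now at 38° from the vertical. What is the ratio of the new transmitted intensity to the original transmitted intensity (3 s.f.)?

I_new/I_old ≈ 1.52

Before rotation:
By Malus's law, I₁ = I₀ cos²(69° − 0°) = I₀ cos²(69°) = 0.1284 I₀.
I₂ = I₁ cos²(99° − 69°) = 0.1284 I₀ · cos²(30°) = 0.09632 I₀.
After rotation:
I₁ = I₀ cos²(38° − 0°) = I₀ cos²(38°) = 0.621 I₀.
I₂ = I₁ cos²(99° − 38°) = 0.621 I₀ · cos²(61°) = 0.146 I₀.
Ratio = 0.146 / 0.09632 = 1.515.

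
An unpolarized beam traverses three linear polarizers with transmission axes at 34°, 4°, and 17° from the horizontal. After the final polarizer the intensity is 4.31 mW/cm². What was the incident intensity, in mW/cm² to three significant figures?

Unpolarized light through the first polarizer → I₁ = ½ I₀, now polarized at 34°.
I₂ = I₁ cos²(4° − 34°) = 0.5 I₀ · cos²(30°) = 0.375 I₀.
I₃ = I₂ cos²(17° − 4°) = 0.375 I₀ · cos²(13°) = 0.356 I₀.
So 4.31 mW/cm² = 0.356 I₀, giving I₀ = 4.31/0.356 = 12.11 mW/cm².

I₀ ≈ 12.1 mW/cm²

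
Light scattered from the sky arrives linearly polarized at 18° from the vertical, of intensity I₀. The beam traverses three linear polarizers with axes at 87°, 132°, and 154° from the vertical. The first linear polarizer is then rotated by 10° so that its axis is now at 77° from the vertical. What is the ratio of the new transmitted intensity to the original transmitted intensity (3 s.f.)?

Before rotation:
By Malus's law, I₁ = I₀ cos²(87° − 18°) = I₀ cos²(69°) = 0.1284 I₀.
I₂ = I₁ cos²(132° − 87°) = 0.1284 I₀ · cos²(45°) = 0.06421 I₀.
I₃ = I₂ cos²(154° − 132°) = 0.06421 I₀ · cos²(22°) = 0.0552 I₀.
After rotation:
I₁ = I₀ cos²(77° − 18°) = I₀ cos²(59°) = 0.2653 I₀.
I₂ = I₁ cos²(132° − 77°) = 0.2653 I₀ · cos²(55°) = 0.08727 I₀.
I₃ = I₂ cos²(154° − 132°) = 0.08727 I₀ · cos²(22°) = 0.07502 I₀.
Ratio = 0.07502 / 0.0552 = 1.359.

I_new/I_old ≈ 1.36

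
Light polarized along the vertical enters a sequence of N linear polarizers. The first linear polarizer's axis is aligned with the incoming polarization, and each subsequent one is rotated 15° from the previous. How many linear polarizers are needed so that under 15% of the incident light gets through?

N = 29

First polarizer is aligned with the polarization: full transmission.
Each further stage multiplies by cos²(15°) = 0.933.
After N polarizers: T = 0.933^(N−1). Require T < 0.15 ⇒ N−1 > ln(0.15)/ln(0.933) = 27.36, so N−1 ≥ 28 and N = 29.
Check: N=29 gives T = 0.1435 < 0.15; N=28 gives T = 0.1538.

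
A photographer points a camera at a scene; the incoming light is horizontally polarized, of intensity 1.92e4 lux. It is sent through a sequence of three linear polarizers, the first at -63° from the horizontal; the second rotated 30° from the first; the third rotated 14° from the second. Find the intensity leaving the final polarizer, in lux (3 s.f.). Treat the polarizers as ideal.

I ≈ 2790 lux

By Malus's law, I₁ = 1.92e4 lux · cos²(63°) = 3957 lux.
I₂ = I₁ · cos²(30°) = 3957 · 0.75 = 2968 lux.
I₃ = I₂ · cos²(14°) = 2968 · 0.9415 = 2794 lux.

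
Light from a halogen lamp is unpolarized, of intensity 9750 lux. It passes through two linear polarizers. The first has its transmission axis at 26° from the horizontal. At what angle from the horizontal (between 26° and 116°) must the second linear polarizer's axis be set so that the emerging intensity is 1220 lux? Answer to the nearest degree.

Unpolarized light through the first polarizer → I₁ = ½ I₀, now polarized at 26°.
Target fraction: 1220 / 9750 lux = 0.1251 of I₀.
Need I₂/I₀ = 0.1251, so cos²(θ − 26°) = 0.1251 / 0.5 = 0.2503.
θ − 26° = arccos(√0.2503) = 60.0°, giving θ ≈ 26 + 60.0 = 86.0°.

θ ≈ 86°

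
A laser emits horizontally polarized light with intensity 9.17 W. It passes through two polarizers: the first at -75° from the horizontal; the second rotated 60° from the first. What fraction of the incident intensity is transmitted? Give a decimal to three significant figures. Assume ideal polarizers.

I₁ = 9.17 W · cos²(75°) = 0.6143 W.
I₂ = I₁ · cos²(60°) = 0.6143 · 0.25 = 0.1536 W.
Transmitted fraction = 0.01675.

I/I₀ ≈ 0.0167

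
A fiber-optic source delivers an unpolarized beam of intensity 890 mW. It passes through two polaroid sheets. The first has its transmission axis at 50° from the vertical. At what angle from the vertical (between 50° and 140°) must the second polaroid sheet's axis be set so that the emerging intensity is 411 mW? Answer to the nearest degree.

θ ≈ 66°

Unpolarized light through the first polarizer → I₁ = ½ I₀, now polarized at 50°.
Target fraction: 411 / 890 mW = 0.4618 of I₀.
Need I₂/I₀ = 0.4618, so cos²(θ − 50°) = 0.4618 / 0.5 = 0.9236.
θ − 50° = arccos(√0.9236) = 16.0°, giving θ ≈ 50 + 16.0 = 66.0°.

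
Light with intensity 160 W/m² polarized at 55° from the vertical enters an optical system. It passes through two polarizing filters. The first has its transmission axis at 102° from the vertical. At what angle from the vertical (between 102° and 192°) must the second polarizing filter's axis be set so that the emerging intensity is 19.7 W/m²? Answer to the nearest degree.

By Malus's law, I₁ = I₀ cos²(102° − 55°) = I₀ cos²(47°) = 0.4651 I₀.
Target fraction: 19.7 / 160 W/m² = 0.1231 of I₀.
Need I₂/I₀ = 0.1231, so cos²(θ − 102°) = 0.1231 / 0.4651 = 0.2647.
θ − 102° = arccos(√0.2647) = 59.0°, giving θ ≈ 102 + 59.0 = 161.0°.

θ ≈ 161°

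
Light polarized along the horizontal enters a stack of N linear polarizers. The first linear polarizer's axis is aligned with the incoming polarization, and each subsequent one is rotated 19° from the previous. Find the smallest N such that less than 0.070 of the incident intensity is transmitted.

N = 25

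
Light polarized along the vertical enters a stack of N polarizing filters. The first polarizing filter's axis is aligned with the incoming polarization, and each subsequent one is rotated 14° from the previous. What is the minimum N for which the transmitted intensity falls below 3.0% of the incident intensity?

First polarizer is aligned with the polarization: full transmission.
Each further stage multiplies by cos²(14°) = 0.9415.
After N polarizers: T = 0.9415^(N−1). Require T < 0.030 ⇒ N−1 > ln(0.030)/ln(0.9415) = 58.14, so N−1 ≥ 59 and N = 60.
Check: N=60 gives T = 0.02849 < 0.030; N=59 gives T = 0.03026.

N = 60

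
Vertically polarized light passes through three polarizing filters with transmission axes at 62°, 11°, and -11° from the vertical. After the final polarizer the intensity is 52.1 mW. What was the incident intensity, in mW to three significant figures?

I₀ ≈ 694 mW

By Malus's law, I₁ = I₀ cos²(62° − 0°) = I₀ cos²(62°) = 0.2204 I₀.
I₂ = I₁ cos²(11° − 62°) = 0.2204 I₀ · cos²(51°) = 0.08729 I₀.
I₃ = I₂ cos²(-11° − 11°) = 0.08729 I₀ · cos²(22°) = 0.07504 I₀.
So 52.1 mW = 0.07504 I₀, giving I₀ = 52.1/0.07504 = 694.3 mW.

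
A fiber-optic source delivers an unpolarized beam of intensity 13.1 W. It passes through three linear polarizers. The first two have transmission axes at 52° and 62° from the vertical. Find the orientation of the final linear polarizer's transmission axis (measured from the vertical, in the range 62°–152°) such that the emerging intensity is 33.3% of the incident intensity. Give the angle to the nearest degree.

θ ≈ 96°

Unpolarized light through the first polarizer → I₁ = ½ I₀, now polarized at 52°.
I₂ = I₁ cos²(62° − 52°) = 0.5 I₀ · cos²(10°) = 0.4849 I₀.
Need I₃/I₀ = 0.333, so cos²(θ − 62°) = 0.333 / 0.4849 = 0.6867.
θ − 62° = arccos(√0.6867) = 34.0°, giving θ ≈ 62 + 34.0 = 96.0°.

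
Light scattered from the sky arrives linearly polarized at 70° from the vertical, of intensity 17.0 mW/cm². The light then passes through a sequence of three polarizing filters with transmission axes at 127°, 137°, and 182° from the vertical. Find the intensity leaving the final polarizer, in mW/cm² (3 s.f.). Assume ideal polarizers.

I ≈ 2.45 mW/cm²

I₁ = 17.0 mW/cm² · cos²(57°) = 5.043 mW/cm².
I₂ = I₁ · cos²(10°) = 5.043 · 0.9698 = 4.891 mW/cm².
I₃ = I₂ · cos²(45°) = 4.891 · 0.5 = 2.445 mW/cm².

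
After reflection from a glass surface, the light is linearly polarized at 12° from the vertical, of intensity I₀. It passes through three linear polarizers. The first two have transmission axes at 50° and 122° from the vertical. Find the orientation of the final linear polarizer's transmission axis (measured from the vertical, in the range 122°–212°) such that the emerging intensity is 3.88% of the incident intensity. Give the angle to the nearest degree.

θ ≈ 158°

By Malus's law, I₁ = I₀ cos²(50° − 12°) = I₀ cos²(38°) = 0.621 I₀.
I₂ = I₁ cos²(122° − 50°) = 0.621 I₀ · cos²(72°) = 0.0593 I₀.
Need I₃/I₀ = 0.0388, so cos²(θ − 122°) = 0.0388 / 0.0593 = 0.6543.
θ − 122° = arccos(√0.6543) = 36.0°, giving θ ≈ 122 + 36.0 = 158.0°.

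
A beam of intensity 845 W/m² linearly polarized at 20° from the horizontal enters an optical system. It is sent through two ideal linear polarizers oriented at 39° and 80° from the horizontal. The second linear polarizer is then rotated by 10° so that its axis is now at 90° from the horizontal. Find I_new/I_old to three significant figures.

I_new/I_old ≈ 0.695

Before rotation:
By Malus's law, I₁ = I₀ cos²(39° − 20°) = I₀ cos²(19°) = 0.894 I₀.
I₂ = I₁ cos²(80° − 39°) = 0.894 I₀ · cos²(41°) = 0.5092 I₀.
After rotation:
I₁ = I₀ cos²(39° − 20°) = I₀ cos²(19°) = 0.894 I₀.
I₂ = I₁ cos²(90° − 39°) = 0.894 I₀ · cos²(51°) = 0.3541 I₀.
Ratio = 0.3541 / 0.5092 = 0.6953.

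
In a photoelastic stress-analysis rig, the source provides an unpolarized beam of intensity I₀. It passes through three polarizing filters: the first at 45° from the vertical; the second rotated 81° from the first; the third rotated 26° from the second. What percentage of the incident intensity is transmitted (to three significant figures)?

≈ 0.988%

Unpolarized light through the first polarizer → I₁ = ½ I₀, now polarized at 45°.
I₂ = I₁ cos²(81°) = 0.5 · 0.02447 I₀ = 0.01224 I₀.
I₃ = I₂ cos²(26°) = 0.01224 · 0.8078 I₀ = 0.009885 I₀.
That is 0.9885% of the incident intensity.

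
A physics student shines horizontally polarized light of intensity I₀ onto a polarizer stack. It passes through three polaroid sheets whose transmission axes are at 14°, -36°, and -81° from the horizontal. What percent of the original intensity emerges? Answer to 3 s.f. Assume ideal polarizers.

By Malus's law, I₁ = I₀ cos²(14° − 0°) = I₀ cos²(14°) = 0.9415 I₀.
I₂ = I₁ cos²(-36° − 14°) = 0.9415 I₀ · cos²(50°) = 0.389 I₀.
I₃ = I₂ cos²(-81° + 36°) = 0.389 I₀ · cos²(45°) = 0.1945 I₀.
That is 19.45% of the incident intensity.

≈ 19.4%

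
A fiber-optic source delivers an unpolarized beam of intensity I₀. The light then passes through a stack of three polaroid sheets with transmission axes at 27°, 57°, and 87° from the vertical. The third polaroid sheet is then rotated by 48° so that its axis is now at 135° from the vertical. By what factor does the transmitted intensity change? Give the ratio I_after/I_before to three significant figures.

I_new/I_old ≈ 0.0576

Before rotation:
Unpolarized light through the first polarizer → I₁ = ½ I₀, now polarized at 27°.
I₂ = I₁ cos²(57° − 27°) = 0.5 I₀ · cos²(30°) = 0.375 I₀.
I₃ = I₂ cos²(87° − 57°) = 0.375 I₀ · cos²(30°) = 0.2813 I₀.
After rotation:
Unpolarized light through the first polarizer → I₁ = ½ I₀, now polarized at 27°.
I₂ = I₁ cos²(57° − 27°) = 0.5 I₀ · cos²(30°) = 0.375 I₀.
I₃ = I₂ cos²(135° − 57°) = 0.375 I₀ · cos²(78°) = 0.01621 I₀.
Ratio = 0.01621 / 0.2813 = 0.05764.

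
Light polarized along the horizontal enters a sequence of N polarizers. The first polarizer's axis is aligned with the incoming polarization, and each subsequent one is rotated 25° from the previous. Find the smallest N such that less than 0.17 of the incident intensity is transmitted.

First polarizer is aligned with the polarization: full transmission.
Each further stage multiplies by cos²(25°) = 0.8214.
After N polarizers: T = 0.8214^(N−1). Require T < 0.17 ⇒ N−1 > ln(0.17)/ln(0.8214) = 9.01, so N−1 ≥ 10 and N = 11.
Check: N=11 gives T = 0.1398 < 0.17; N=10 gives T = 0.1702.

N = 11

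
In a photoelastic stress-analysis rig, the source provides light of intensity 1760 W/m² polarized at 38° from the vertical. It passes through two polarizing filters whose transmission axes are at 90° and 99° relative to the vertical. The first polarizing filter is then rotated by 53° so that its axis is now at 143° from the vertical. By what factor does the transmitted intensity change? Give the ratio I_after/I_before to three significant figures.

I_new/I_old ≈ 0.0937

Before rotation:
I₁ = I₀ cos²(90° − 38°) = I₀ cos²(52°) = 0.379 I₀.
I₂ = I₁ cos²(99° − 90°) = 0.379 I₀ · cos²(9°) = 0.3698 I₀.
After rotation:
I₁ = I₀ cos²(143° − 38°) = I₀ cos²(75°) = 0.06699 I₀.
I₂ = I₁ cos²(99° − 143°) = 0.06699 I₀ · cos²(44°) = 0.03466 I₀.
Ratio = 0.03466 / 0.3698 = 0.09374.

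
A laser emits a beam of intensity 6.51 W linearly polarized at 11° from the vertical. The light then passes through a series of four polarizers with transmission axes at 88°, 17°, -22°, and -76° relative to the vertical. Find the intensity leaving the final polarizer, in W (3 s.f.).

By Malus's law, I₁ = 6.51 W · cos²(77°) = 0.3294 W.
I₂ = I₁ · cos²(71°) = 0.3294 · 0.106 = 0.03492 W.
I₃ = I₂ · cos²(39°) = 0.03492 · 0.604 = 0.02109 W.
I₄ = I₃ · cos²(54°) = 0.02109 · 0.3455 = 0.007286 W.

I ≈ 0.00729 W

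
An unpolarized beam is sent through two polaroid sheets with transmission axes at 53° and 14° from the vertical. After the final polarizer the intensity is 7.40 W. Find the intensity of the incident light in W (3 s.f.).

Unpolarized light through the first polarizer → I₁ = ½ I₀, now polarized at 53°.
I₂ = I₁ cos²(14° − 53°) = 0.5 I₀ · cos²(39°) = 0.302 I₀.
So 7.40 W = 0.302 I₀, giving I₀ = 7.40/0.302 = 24.51 W.

I₀ ≈ 24.5 W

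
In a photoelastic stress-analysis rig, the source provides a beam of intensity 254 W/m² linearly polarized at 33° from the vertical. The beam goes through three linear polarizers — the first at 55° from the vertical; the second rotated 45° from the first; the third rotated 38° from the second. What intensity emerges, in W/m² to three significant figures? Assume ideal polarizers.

I₁ = 254 W/m² · cos²(22°) = 218.4 W/m².
I₂ = I₁ · cos²(45°) = 218.4 · 0.5 = 109.2 W/m².
I₃ = I₂ · cos²(38°) = 109.2 · 0.621 = 67.8 W/m².

I ≈ 67.8 W/m²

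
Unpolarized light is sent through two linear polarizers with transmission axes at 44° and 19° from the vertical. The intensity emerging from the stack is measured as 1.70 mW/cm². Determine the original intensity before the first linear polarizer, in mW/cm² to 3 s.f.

I₀ ≈ 4.14 mW/cm²

Unpolarized light through the first polarizer → I₁ = ½ I₀, now polarized at 44°.
I₂ = I₁ cos²(19° − 44°) = 0.5 I₀ · cos²(25°) = 0.4107 I₀.
So 1.70 mW/cm² = 0.4107 I₀, giving I₀ = 1.70/0.4107 = 4.139 mW/cm².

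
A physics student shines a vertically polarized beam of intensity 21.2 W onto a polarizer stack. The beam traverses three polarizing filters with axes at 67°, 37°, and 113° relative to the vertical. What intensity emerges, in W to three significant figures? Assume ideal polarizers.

I₁ = 21.2 W · cos²(67°) = 3.237 W.
I₂ = I₁ · cos²(30°) = 3.237 · 0.75 = 2.427 W.
I₃ = I₂ · cos²(76°) = 2.427 · 0.05853 = 0.1421 W.

I ≈ 0.142 W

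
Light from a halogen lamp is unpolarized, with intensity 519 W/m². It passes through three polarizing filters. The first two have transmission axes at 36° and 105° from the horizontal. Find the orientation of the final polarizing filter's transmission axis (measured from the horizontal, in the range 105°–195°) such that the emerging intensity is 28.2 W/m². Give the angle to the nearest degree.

Unpolarized light through the first polarizer → I₁ = ½ I₀, now polarized at 36°.
I₂ = I₁ cos²(105° − 36°) = 0.5 I₀ · cos²(69°) = 0.06421 I₀.
Target fraction: 28.2 / 519 W/m² = 0.05434 of I₀.
Need I₃/I₀ = 0.05434, so cos²(θ − 105°) = 0.05434 / 0.06421 = 0.8462.
θ − 105° = arccos(√0.8462) = 23.1°, giving θ ≈ 105 + 23.1 = 128.1°.

θ ≈ 128°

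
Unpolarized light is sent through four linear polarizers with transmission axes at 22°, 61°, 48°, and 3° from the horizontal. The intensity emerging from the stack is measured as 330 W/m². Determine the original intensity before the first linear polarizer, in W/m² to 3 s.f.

I₀ ≈ 2300 W/m²

Unpolarized light through the first polarizer → I₁ = ½ I₀, now polarized at 22°.
I₂ = I₁ cos²(61° − 22°) = 0.5 I₀ · cos²(39°) = 0.302 I₀.
I₃ = I₂ cos²(48° − 61°) = 0.302 I₀ · cos²(13°) = 0.2867 I₀.
I₄ = I₃ cos²(3° − 48°) = 0.2867 I₀ · cos²(45°) = 0.1433 I₀.
So 330 W/m² = 0.1433 I₀, giving I₀ = 330/0.1433 = 2302 W/m².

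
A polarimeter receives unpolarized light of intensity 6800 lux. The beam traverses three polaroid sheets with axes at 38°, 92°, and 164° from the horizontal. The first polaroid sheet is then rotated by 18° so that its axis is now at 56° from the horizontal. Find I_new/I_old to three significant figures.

I_new/I_old ≈ 1.89

Before rotation:
Unpolarized light through the first polarizer → I₁ = ½ I₀, now polarized at 38°.
I₂ = I₁ cos²(92° − 38°) = 0.5 I₀ · cos²(54°) = 0.1727 I₀.
I₃ = I₂ cos²(164° − 92°) = 0.1727 I₀ · cos²(72°) = 0.0165 I₀.
After rotation:
Unpolarized light through the first polarizer → I₁ = ½ I₀, now polarized at 56°.
I₂ = I₁ cos²(92° − 56°) = 0.5 I₀ · cos²(36°) = 0.3273 I₀.
I₃ = I₂ cos²(164° − 92°) = 0.3273 I₀ · cos²(72°) = 0.03125 I₀.
Ratio = 0.03125 / 0.0165 = 1.894.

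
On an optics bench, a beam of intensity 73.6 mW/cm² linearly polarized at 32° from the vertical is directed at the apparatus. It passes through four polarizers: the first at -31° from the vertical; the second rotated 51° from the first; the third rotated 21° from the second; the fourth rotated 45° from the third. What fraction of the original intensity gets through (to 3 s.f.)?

I/I₀ ≈ 0.0356

I₁ = 73.6 mW/cm² · cos²(63°) = 15.17 mW/cm².
I₂ = I₁ · cos²(51°) = 15.17 · 0.396 = 6.008 mW/cm².
I₃ = I₂ · cos²(21°) = 6.008 · 0.8716 = 5.236 mW/cm².
I₄ = I₃ · cos²(45°) = 5.236 · 0.5 = 2.618 mW/cm².
Transmitted fraction = 0.03557.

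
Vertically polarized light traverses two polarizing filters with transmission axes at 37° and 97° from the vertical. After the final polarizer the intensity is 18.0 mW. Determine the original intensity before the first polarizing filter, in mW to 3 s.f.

I₁ = I₀ cos²(37° − 0°) = I₀ cos²(37°) = 0.6378 I₀.
I₂ = I₁ cos²(97° − 37°) = 0.6378 I₀ · cos²(60°) = 0.1595 I₀.
So 18.0 mW = 0.1595 I₀, giving I₀ = 18.0/0.1595 = 112.9 mW.

I₀ ≈ 113 mW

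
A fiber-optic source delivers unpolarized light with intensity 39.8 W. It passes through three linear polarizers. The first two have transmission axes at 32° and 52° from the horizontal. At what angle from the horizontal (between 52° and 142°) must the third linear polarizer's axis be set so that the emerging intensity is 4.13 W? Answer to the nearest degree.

Unpolarized light through the first polarizer → I₁ = ½ I₀, now polarized at 32°.
I₂ = I₁ cos²(52° − 32°) = 0.5 I₀ · cos²(20°) = 0.4415 I₀.
Target fraction: 4.13 / 39.8 W = 0.1038 of I₀.
Need I₃/I₀ = 0.1038, so cos²(θ − 52°) = 0.1038 / 0.4415 = 0.235.
θ − 52° = arccos(√0.235) = 61.0°, giving θ ≈ 52 + 61.0 = 113.0°.

θ ≈ 113°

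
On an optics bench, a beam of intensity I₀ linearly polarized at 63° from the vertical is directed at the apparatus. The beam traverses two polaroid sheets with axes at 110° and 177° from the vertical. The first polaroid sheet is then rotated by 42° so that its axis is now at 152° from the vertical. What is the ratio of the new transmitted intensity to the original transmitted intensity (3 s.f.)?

I_new/I_old ≈ 0.00352

Before rotation:
By Malus's law, I₁ = I₀ cos²(110° − 63°) = I₀ cos²(47°) = 0.4651 I₀.
I₂ = I₁ cos²(177° − 110°) = 0.4651 I₀ · cos²(67°) = 0.07101 I₀.
After rotation:
I₁ = I₀ cos²(152° − 63°) = I₀ cos²(89°) = 0.0003046 I₀.
I₂ = I₁ cos²(177° − 152°) = 0.0003046 I₀ · cos²(25°) = 0.0002502 I₀.
Ratio = 0.0002502 / 0.07101 = 0.003523.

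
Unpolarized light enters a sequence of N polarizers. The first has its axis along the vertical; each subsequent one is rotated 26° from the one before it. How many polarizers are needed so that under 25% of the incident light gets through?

First polarizer halves the unpolarized light: factor 1/2.
Each further stage multiplies by cos²(26°) = 0.8078.
After N polarizers: T = 0.5·0.8078^(N−1). Require T < 0.25 ⇒ N−1 > ln(0.25/0.5)/ln(0.8078) = 3.25, so N−1 ≥ 4 and N = 5.
Check: N=5 gives T = 0.2129 < 0.25; N=4 gives T = 0.2636.

N = 5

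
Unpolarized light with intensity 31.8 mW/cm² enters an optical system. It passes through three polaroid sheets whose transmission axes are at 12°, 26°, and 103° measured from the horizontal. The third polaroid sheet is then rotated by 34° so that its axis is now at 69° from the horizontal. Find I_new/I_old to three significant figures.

I_new/I_old ≈ 10.6

Before rotation:
Unpolarized light through the first polarizer → I₁ = ½ I₀, now polarized at 12°.
I₂ = I₁ cos²(26° − 12°) = 0.5 I₀ · cos²(14°) = 0.4707 I₀.
I₃ = I₂ cos²(103° − 26°) = 0.4707 I₀ · cos²(77°) = 0.02382 I₀.
After rotation:
Unpolarized light through the first polarizer → I₁ = ½ I₀, now polarized at 12°.
I₂ = I₁ cos²(26° − 12°) = 0.5 I₀ · cos²(14°) = 0.4707 I₀.
I₃ = I₂ cos²(69° − 26°) = 0.4707 I₀ · cos²(43°) = 0.2518 I₀.
Ratio = 0.2518 / 0.02382 = 10.57.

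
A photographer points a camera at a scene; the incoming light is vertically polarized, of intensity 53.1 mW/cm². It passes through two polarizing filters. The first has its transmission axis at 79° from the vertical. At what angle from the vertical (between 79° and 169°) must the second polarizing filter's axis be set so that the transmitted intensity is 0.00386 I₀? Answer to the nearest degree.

θ ≈ 150°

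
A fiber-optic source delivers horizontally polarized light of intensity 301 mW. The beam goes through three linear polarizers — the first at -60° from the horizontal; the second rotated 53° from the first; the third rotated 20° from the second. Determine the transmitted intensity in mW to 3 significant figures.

I₁ = 301 mW · cos²(60°) = 75.25 mW.
I₂ = I₁ · cos²(53°) = 75.25 · 0.3622 = 27.25 mW.
I₃ = I₂ · cos²(20°) = 27.25 · 0.883 = 24.07 mW.

I ≈ 24.1 mW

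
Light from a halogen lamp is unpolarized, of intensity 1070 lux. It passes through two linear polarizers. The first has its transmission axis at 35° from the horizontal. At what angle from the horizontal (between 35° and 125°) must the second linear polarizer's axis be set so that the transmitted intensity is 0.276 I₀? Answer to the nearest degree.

θ ≈ 77°

Unpolarized light through the first polarizer → I₁ = ½ I₀, now polarized at 35°.
Need I₂/I₀ = 0.276, so cos²(θ − 35°) = 0.276 / 0.5 = 0.552.
θ − 35° = arccos(√0.552) = 42.0°, giving θ ≈ 35 + 42.0 = 77.0°.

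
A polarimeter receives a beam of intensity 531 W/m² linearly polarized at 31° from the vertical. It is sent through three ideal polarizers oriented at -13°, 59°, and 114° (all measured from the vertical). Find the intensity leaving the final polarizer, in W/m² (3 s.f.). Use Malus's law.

I ≈ 8.63 W/m²

By Malus's law, I₁ = 531 W/m² · cos²(44°) = 274.8 W/m².
I₂ = I₁ · cos²(72°) = 274.8 · 0.09549 = 26.24 W/m².
I₃ = I₂ · cos²(55°) = 26.24 · 0.329 = 8.632 W/m².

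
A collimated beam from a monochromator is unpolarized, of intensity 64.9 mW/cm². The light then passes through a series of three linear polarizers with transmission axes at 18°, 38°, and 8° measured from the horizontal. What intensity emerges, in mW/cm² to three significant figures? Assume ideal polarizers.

I ≈ 21.5 mW/cm²

Unpolarized light through the first polarizer → I₁ = 64.9 mW/cm²/2 = 32.45 mW/cm², polarized at 18°.
I₂ = I₁ · cos²(20°) = 32.45 · 0.883 = 28.65 mW/cm².
I₃ = I₂ · cos²(30°) = 28.65 · 0.75 = 21.49 mW/cm².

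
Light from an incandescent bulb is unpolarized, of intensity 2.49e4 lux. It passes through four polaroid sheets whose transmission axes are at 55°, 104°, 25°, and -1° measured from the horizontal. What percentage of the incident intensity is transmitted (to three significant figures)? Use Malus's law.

Unpolarized light through the first polarizer → I₁ = 2.49e4 lux/2 = 1.245e+04 lux, polarized at 55°.
I₂ = I₁ · cos²(49°) = 1.245e+04 · 0.4304 = 5359 lux.
I₃ = I₂ · cos²(79°) = 5359 · 0.03641 = 195.1 lux.
I₄ = I₃ · cos²(26°) = 195.1 · 0.8078 = 157.6 lux.
That is 0.633% of the incident intensity.

≈ 0.633%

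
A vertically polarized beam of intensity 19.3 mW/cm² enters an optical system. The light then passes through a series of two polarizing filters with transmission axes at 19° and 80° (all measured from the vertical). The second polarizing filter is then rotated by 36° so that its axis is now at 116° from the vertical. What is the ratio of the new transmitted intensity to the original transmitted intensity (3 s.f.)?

Before rotation:
I₁ = I₀ cos²(19° − 0°) = I₀ cos²(19°) = 0.894 I₀.
I₂ = I₁ cos²(80° − 19°) = 0.894 I₀ · cos²(61°) = 0.2101 I₀.
After rotation:
I₁ = I₀ cos²(19° − 0°) = I₀ cos²(19°) = 0.894 I₀.
Angle between axes 1 and 2: 83°. I₂ = 0.894 I₀ · cos²(83°) = 0.01328 I₀.
Ratio = 0.01328 / 0.2101 = 0.06319.

I_new/I_old ≈ 0.0632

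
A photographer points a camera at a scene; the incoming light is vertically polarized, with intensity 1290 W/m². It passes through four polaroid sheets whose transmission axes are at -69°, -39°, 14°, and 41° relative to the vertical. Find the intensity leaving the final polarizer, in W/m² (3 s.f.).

I ≈ 35.7 W/m²

I₁ = 1290 W/m² · cos²(69°) = 165.7 W/m².
I₂ = I₁ · cos²(30°) = 165.7 · 0.75 = 124.3 W/m².
I₃ = I₂ · cos²(53°) = 124.3 · 0.3622 = 45 W/m².
I₄ = I₃ · cos²(27°) = 45 · 0.7939 = 35.73 W/m².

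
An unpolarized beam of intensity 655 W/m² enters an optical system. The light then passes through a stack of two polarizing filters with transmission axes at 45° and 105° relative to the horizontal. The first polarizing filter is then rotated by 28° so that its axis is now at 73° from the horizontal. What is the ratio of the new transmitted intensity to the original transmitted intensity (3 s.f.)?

Before rotation:
Unpolarized light through the first polarizer → I₁ = ½ I₀, now polarized at 45°.
I₂ = I₁ cos²(105° − 45°) = 0.5 I₀ · cos²(60°) = 0.125 I₀.
After rotation:
Unpolarized light through the first polarizer → I₁ = ½ I₀, now polarized at 73°.
I₂ = I₁ cos²(105° − 73°) = 0.5 I₀ · cos²(32°) = 0.3596 I₀.
Ratio = 0.3596 / 0.125 = 2.877.

I_new/I_old ≈ 2.88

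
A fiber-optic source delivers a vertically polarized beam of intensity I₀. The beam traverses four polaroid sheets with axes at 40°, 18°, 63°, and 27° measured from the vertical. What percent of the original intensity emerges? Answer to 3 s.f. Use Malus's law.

By Malus's law, I₁ = I₀ cos²(40° − 0°) = I₀ cos²(40°) = 0.5868 I₀.
I₂ = I₁ cos²(18° − 40°) = 0.5868 I₀ · cos²(22°) = 0.5045 I₀.
I₃ = I₂ cos²(63° − 18°) = 0.5045 I₀ · cos²(45°) = 0.2522 I₀.
I₄ = I₃ cos²(27° − 63°) = 0.2522 I₀ · cos²(36°) = 0.1651 I₀.
That is 16.51% of the incident intensity.

≈ 16.5%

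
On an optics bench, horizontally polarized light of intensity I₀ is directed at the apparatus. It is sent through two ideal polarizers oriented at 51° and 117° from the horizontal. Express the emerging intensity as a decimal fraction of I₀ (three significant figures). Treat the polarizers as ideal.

I₁ = I₀ cos²(51° − 0°) = I₀ cos²(51°) = 0.396 I₀.
I₂ = I₁ cos²(117° − 51°) = 0.396 I₀ · cos²(66°) = 0.06552 I₀.
Transmitted fraction = 0.06552.

≈ 0.0655 I₀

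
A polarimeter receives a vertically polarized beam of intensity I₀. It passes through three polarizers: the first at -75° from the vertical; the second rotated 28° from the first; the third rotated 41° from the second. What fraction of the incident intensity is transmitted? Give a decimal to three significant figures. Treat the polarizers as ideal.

≈ 0.0297 I₀

I₁ = I₀ cos²(-75° − 0°) = I₀ cos²(75°) = 0.06699 I₀.
I₂ = I₁ cos²(28°) = 0.06699 · 0.7796 I₀ = 0.05222 I₀.
I₃ = I₂ cos²(41°) = 0.05222 · 0.5696 I₀ = 0.02975 I₀.
Transmitted fraction = 0.02975.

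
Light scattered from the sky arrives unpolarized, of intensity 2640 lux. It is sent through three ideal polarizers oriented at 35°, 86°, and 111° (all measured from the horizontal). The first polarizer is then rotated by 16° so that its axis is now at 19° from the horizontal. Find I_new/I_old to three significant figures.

I_new/I_old ≈ 0.385

Before rotation:
Unpolarized light through the first polarizer → I₁ = ½ I₀, now polarized at 35°.
I₂ = I₁ cos²(86° − 35°) = 0.5 I₀ · cos²(51°) = 0.198 I₀.
I₃ = I₂ cos²(111° − 86°) = 0.198 I₀ · cos²(25°) = 0.1627 I₀.
After rotation:
Unpolarized light through the first polarizer → I₁ = ½ I₀, now polarized at 19°.
I₂ = I₁ cos²(86° − 19°) = 0.5 I₀ · cos²(67°) = 0.07634 I₀.
I₃ = I₂ cos²(111° − 86°) = 0.07634 I₀ · cos²(25°) = 0.0627 I₀.
Ratio = 0.0627 / 0.1627 = 0.3855.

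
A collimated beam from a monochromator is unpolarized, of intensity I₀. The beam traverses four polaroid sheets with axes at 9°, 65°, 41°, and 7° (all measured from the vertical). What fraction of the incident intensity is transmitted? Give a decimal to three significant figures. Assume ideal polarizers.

≈ 0.0897 I₀

Unpolarized light through the first polarizer → I₁ = ½ I₀, now polarized at 9°.
I₂ = I₁ cos²(65° − 9°) = 0.5 I₀ · cos²(56°) = 0.1563 I₀.
I₃ = I₂ cos²(41° − 65°) = 0.1563 I₀ · cos²(24°) = 0.1305 I₀.
I₄ = I₃ cos²(7° − 41°) = 0.1305 I₀ · cos²(34°) = 0.08968 I₀.
Transmitted fraction = 0.08968.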